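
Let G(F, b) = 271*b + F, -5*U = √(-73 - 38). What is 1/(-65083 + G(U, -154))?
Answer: -2670425/285246787336 + 5*I*√111/285246787336 ≈ -9.3618e-6 + 1.8468e-10*I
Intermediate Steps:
U = -I*√111/5 (U = -√(-73 - 38)/5 = -I*√111/5 ≈ -2.1071*I)
G(F, b) = F + 271*b
1/(-65083 + G(U, -154)) = 1/(-65083 + (-I*√111/5 + 271*(-154))) = 1/(-65083 + (-I*√111/5 - 41734)) = 1/(-65083 + (-41734 - I*√111/5)) = 1/(-106817 - I*√111/5)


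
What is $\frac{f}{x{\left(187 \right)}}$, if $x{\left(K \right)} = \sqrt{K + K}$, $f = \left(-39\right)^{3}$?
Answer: $- \frac{59319 \sqrt{374}}{374} \approx -3067.3$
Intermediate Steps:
$f = -59319$
$x{\left(K \right)} = \sqrt{2} \sqrt{K}$ ($x{\left(K \right)} = \sqrt{2 K} = \sqrt{2} \sqrt{K}$)
$\frac{f}{x{\left(187 \right)}} = - \frac{59319}{\sqrt{2} \sqrt{187}} = - \frac{59319}{\sqrt{374}} = - 59319 \frac{\sqrt{374}}{374} = - \frac{59319 \sqrt{374}}{374}$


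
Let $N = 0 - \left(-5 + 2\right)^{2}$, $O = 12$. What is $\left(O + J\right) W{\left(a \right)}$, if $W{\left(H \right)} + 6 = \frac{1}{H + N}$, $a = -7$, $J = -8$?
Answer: $- \frac{97}{4} \approx -24.25$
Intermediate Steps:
$N = -9$ ($N = 0 - \left(-3\right)^{2} = 0 - 9 = -9$)
$W{\left(H \right)} = -6 + \frac{1}{-9 + H}$ ($W{\left(H \right)} = -6 + \frac{1}{H - 9} = -6 + \frac{1}{-9 + H}$)
$\left(O + J\right) W{\left(a \right)} = \left(12 - 8\right) \frac{55 - -42}{-9 - 7} = 4 \frac{55 + 42}{-16} = 4 \left(\left(- \frac{1}{16}\right) 97\right) = 4 \left(- \frac{97}{16}\right) = - \frac{97}{4}$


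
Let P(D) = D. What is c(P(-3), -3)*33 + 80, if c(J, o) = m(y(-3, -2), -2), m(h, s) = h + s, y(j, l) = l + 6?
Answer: 146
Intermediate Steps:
y(j, l) = 6 + l
c(J, o) = 2 (c(J, o) = (6 - 2) - 2 = 4 - 2 = 2)
c(P(-3), -3)*33 + 80 = 2*33 + 80 = 66 + 80 = 146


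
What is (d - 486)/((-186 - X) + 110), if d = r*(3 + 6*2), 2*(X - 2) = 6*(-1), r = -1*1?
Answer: 167/25 ≈ 6.6800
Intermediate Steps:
r = -1
X = -1 (X = 2 + (6*(-1))/2 = 2 + (½)*(-6) = 2 - 3 = -1)
d = -15 (d = -(3 + 6*2) = -(3 + 12) = -1*15 = -15)
(d - 486)/((-186 - X) + 110) = (-15 - 486)/((-186 - 1*(-1)) + 110) = -501/((-186 + 1) + 110) = -501/(-185 + 110) = -501/(-75) = -501*(-1/75) = 167/25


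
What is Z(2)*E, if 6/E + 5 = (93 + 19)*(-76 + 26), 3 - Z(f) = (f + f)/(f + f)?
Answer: -12/5605 ≈ -0.0021409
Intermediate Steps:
Z(f) = 2 (Z(f) = 3 - (f + f)/(f + f) = 3 - 2*f/(2*f) = 3 - 2*f*1/(2*f) = 3 - 1*1 = 3 - 1 = 2)
E = -6/5605 (E = 6/(-5 + (93 + 19)*(-76 + 26)) = 6/(-5 + 112*(-50)) = 6/(-5 - 5600) = 6/(-5605) = 6*(-1/5605) = -6/5605 ≈ -0.0010705)
Z(2)*E = 2*(-6/5605) = -12/5605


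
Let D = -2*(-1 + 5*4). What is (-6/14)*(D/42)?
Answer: 19/49 ≈ 0.38775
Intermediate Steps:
D = -38 (D = -2*(-1 + 20) = -2*19 = -38)
(-6/14)*(D/42) = (-6/14)*(-38/42) = (-6*1/14)*(-38*1/42) = -3/7*(-19/21) = 19/49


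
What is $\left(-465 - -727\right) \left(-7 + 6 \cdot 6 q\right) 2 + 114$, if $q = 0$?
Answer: $-3554$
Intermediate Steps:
$\left(-465 - -727\right) \left(-7 + 6 \cdot 6 q\right) 2 + 114 = \left(-465 - -727\right) \left(-7 + 6 \cdot 6 \cdot 0\right) 2 + 114 = \left(-465 + 727\right) \left(-7 + 36 \cdot 0\right) 2 + 114 = 262 \left(-7 + 0\right) 2 + 114 = 262 \left(\left(-7\right) 2\right) + 114 = 262 \left(-14\right) + 114 = -3668 + 114 = -3554$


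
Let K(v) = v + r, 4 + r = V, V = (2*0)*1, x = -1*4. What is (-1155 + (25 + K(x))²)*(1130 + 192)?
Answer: -1144852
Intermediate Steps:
x = -4
V = 0 (V = 0*1 = 0)
r = -4 (r = -4 + 0 = -4)
K(v) = -4 + v (K(v) = v - 4 = -4 + v)
(-1155 + (25 + K(x))²)*(1130 + 192) = (-1155 + (25 + (-4 - 4))²)*(1130 + 192) = (-1155 + (25 - 8)²)*1322 = (-1155 + 17²)*1322 = (-1155 + 289)*1322 = -866*1322 = -1144852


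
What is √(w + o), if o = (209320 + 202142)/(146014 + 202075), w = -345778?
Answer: 2*I*√10474094324485855/348089 ≈ 588.03*I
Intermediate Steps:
o = 411462/348089 ≈ 1.1821
√(w + o) = √(-345778 + 411462/348089) = √(-120361106780/348089) = 2*I*√10474094324485855/348089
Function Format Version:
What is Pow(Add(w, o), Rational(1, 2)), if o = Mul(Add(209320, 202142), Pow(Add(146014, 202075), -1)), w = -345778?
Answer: Mul(Rational(2, 348089), I, Pow(10474094324485855, Rational(1, 2))) ≈ Mul(588.03, I)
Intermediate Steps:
o = Rational(411462, 348089) (o = Mul(411462, Pow(348089, -1)) = Mul(411462, Rational(1, 348089)) = Rational(411462, 348089) ≈ 1.1821)
Pow(Add(w, o), Rational(1, 2)) = Pow(Add(-345778, Rational(411462, 348089)), Rational(1, 2)) = Pow(Rational(-120361106780, 348089), Rational(1, 2)) = Mul(Rational(2, 348089), I, Pow(10474094324485855, Rational(1, 2)))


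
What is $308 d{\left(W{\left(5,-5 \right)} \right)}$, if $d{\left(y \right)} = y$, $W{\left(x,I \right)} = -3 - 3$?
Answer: $-1848$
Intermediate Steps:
$W{\left(x,I \right)} = -6$ ($W{\left(x,I \right)} = -3 - 3 = -6$)
$308 d{\left(W{\left(5,-5 \right)} \right)} = 308 \left(-6\right) = -1848$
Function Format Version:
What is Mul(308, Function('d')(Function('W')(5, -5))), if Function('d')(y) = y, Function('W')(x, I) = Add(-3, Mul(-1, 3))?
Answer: -1848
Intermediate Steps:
Function('W')(x, I) = -6 (Function('W')(x, I) = Add(-3, -3) = -6)
Mul(308, Function('d')(Function('W')(5, -5))) = Mul(308, -6) = -1848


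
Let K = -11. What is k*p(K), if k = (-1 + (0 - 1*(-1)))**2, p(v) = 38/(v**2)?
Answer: 0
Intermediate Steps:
p(v) = 38/v**2
k = 0 (k = (-1 + (0 + 1))**2 = (-1 + 1)**2 = 0**2 = 0)
k*p(K) = 0*(38/(-11)**2) = 0*(38*(1/121)) = 0*(38/121) = 0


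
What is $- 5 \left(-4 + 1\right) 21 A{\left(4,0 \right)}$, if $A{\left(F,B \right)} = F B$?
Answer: $0$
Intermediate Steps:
$A{\left(F,B \right)} = B F$
$- 5 \left(-4 + 1\right) 21 A{\left(4,0 \right)} = - 5 \left(-4 + 1\right) 21 \cdot 0 \cdot 4 = \left(-5\right) \left(-3\right) 21 \cdot 0 = 15 \cdot 21 \cdot 0 = 315 \cdot 0 = 0$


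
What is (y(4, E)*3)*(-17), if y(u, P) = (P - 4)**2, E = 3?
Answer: -51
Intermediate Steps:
y(u, P) = (-4 + P)**2
(y(4, E)*3)*(-17) = ((-4 + 3)**2*3)*(-17) = ((-1)**2*3)*(-17) = (1*3)*(-17) = 3*(-17) = -51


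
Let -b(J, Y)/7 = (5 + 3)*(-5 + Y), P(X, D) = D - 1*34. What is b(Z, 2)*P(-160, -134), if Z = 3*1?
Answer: -28224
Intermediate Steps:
P(X, D) = -34 + D (P(X, D) = D - 34 = -34 + D)
Z = 3
b(J, Y) = 280 - 56*Y (b(J, Y) = -7*(5 + 3)*(-5 + Y) = -56*(-5 + Y) = -7*(-40 + 8*Y) = 280 - 56*Y)
b(Z, 2)*P(-160, -134) = (280 - 56*2)*(-34 - 134) = (280 - 112)*(-168) = 168*(-168) = -28224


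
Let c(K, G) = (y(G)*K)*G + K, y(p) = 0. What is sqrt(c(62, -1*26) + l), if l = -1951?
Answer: I*sqrt(1889) ≈ 43.463*I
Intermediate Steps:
c(K, G) = K (c(K, G) = (0*K)*G + K = 0*G + K = 0 + K = K)
sqrt(c(62, -1*26) + l) = sqrt(62 - 1951) = sqrt(-1889) = I*sqrt(1889)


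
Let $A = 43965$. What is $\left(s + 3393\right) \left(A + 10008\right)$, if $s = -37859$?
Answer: $-1860233418$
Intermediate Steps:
$\left(s + 3393\right) \left(A + 10008\right) = \left(-37859 + 3393\right) \left(43965 + 10008\right) = \left(-34466\right) 53973 = -1860233418$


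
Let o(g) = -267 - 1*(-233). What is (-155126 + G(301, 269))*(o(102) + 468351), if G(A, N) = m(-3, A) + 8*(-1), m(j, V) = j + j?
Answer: -72654699380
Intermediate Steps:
m(j, V) = 2*j
o(g) = -34 (o(g) = -267 + 233 = -34)
G(A, N) = -14 (G(A, N) = 2*(-3) + 8*(-1) = -6 - 8 = -14)
(-155126 + G(301, 269))*(o(102) + 468351) = (-155126 - 14)*(-34 + 468351) = -155140*468317 = -72654699380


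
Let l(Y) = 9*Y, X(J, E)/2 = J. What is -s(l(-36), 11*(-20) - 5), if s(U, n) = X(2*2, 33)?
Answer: -8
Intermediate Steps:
X(J, E) = 2*J
s(U, n) = 8 (s(U, n) = 2*(2*2) = 2*4 = 8)
-s(l(-36), 11*(-20) - 5) = -1*8 = -8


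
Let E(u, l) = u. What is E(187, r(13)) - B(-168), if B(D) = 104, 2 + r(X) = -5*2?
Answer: 83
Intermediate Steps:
r(X) = -12 (r(X) = -2 - 5*2 = -2 - 10 = -12)
E(187, r(13)) - B(-168) = 187 - 1*104 = 187 - 104 = 83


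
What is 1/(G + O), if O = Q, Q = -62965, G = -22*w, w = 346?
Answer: -1/70577 ≈ -1.4169e-5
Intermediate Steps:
G = -7612 (G = -22*346 = -7612)
O = -62965
1/(G + O) = 1/(-7612 - 62965) = 1/(-70577) = -1/70577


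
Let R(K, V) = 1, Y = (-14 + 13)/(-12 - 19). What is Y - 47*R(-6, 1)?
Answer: -1456/31 ≈ -46.968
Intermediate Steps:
Y = 1/31 (Y = -1/(-31) = -1*(-1/31) = 1/31 ≈ 0.032258)
Y - 47*R(-6, 1) = 1/31 - 47*1 = 1/31 - 47 = -1456/31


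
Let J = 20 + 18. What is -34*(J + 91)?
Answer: -4386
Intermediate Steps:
J = 38
-34*(J + 91) = -34*(38 + 91) = -34*129 = -4386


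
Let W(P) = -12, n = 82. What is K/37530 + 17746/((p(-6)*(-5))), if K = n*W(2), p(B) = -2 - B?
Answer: -11100451/12510 ≈ -887.33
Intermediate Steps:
K = -984 (K = 82*(-12) = -984)
K/37530 + 17746/((p(-6)*(-5))) = -984/37530 + 17746/(((-2 - 1*(-6))*(-5))) = -984*1/37530 + 17746/(((-2 + 6)*(-5))) = -164/6255 + 17746/((4*(-5))) = -164/6255 + 17746/(-20) = -164/6255 + 17746*(-1/20) = -164/6255 - 8873/10 = -11100451/12510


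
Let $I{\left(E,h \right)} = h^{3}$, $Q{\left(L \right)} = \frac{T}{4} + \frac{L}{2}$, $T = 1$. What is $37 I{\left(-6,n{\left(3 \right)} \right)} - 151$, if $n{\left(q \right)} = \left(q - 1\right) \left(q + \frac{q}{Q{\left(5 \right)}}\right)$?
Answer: $\frac{26772019}{1331} \approx 20114.0$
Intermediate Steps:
$Q{\left(L \right)} = \frac{1}{4} + \frac{L}{2}$ ($Q{\left(L \right)} = 1 \cdot \frac{1}{4} + \frac{L}{2} = 1 \cdot \frac{1}{4} + L \frac{1}{2} = \frac{1}{4} + \frac{L}{2}$)
$n{\left(q \right)} = \frac{15 q \left(-1 + q\right)}{11}$ ($n{\left(q \right)} = \left(q - 1\right) \left(q + \frac{q}{\frac{1}{4} + \frac{1}{2} \cdot 5}\right) = \left(-1 + q\right) \left(q + \frac{q}{\frac{1}{4} + \frac{5}{2}}\right) = \left(-1 + q\right) \left(q + \frac{q}{\frac{11}{4}}\right) = \left(-1 + q\right) \left(q + q \frac{4}{11}\right) = \left(-1 + q\right) \left(q + \frac{4 q}{11}\right) = \left(-1 + q\right) \frac{15 q}{11} = \frac{15 q \left(-1 + q\right)}{11}$)
$37 I{\left(-6,n{\left(3 \right)} \right)} - 151 = 37 \left(\frac{15}{11} \cdot 3 \left(-1 + 3\right)\right)^{3} - 151 = 37 \left(\frac{15}{11} \cdot 3 \cdot 2\right)^{3} - 151 = 37 \left(\frac{90}{11}\right)^{3} - 151 = 37 \cdot \frac{729000}{1331} - 151 = \frac{26973000}{1331} - 151 = \frac{26772019}{1331}$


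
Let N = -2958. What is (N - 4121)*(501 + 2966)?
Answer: -24542893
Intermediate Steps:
(N - 4121)*(501 + 2966) = (-2958 - 4121)*(501 + 2966) = -7079*3467 = -24542893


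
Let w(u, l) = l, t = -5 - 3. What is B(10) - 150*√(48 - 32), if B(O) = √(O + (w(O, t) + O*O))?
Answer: -600 + √102 ≈ -589.90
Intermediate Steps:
t = -8
B(O) = √(-8 + O + O²) (B(O) = √(O + (-8 + O*O)) = √(O + (-8 + O²)) = √(-8 + O + O²))
B(10) - 150*√(48 - 32) = √(-8 + 10 + 10²) - 150*√(48 - 32) = √(-8 + 10 + 100) - 150*√16 = √102 - 150*4 = √102 - 600 = -600 + √102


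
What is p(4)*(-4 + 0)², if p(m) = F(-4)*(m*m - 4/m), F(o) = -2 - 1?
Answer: -720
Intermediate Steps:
F(o) = -3
p(m) = -3*m² + 12/m (p(m) = -3*(m*m - 4/m) = -3*(m² - 4/m) = -3*m² + 12/m)
p(4)*(-4 + 0)² = (3*(4 - 1*4³)/4)*(-4 + 0)² = (3*(¼)*(4 - 1*64))*(-4)² = (3*(¼)*(4 - 64))*16 = (3*(¼)*(-60))*16 = -45*16 = -720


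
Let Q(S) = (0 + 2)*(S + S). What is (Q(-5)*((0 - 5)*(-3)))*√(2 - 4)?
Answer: -300*I*√2 ≈ -424.26*I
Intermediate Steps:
Q(S) = 4*S (Q(S) = 2*(2*S) = 4*S)
(Q(-5)*((0 - 5)*(-3)))*√(2 - 4) = ((4*(-5))*((0 - 5)*(-3)))*√(2 - 4) = (-(-100)*(-3))*√(-2) = (-20*15)*(I*√2) = -300*I*√2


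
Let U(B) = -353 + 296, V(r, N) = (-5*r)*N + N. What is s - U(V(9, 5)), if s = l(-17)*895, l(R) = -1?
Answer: -838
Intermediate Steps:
V(r, N) = N - 5*N*r (V(r, N) = -5*N*r + N = N - 5*N*r)
U(B) = -57
s = -895 (s = -1*895 = -895)
s - U(V(9, 5)) = -895 - 1*(-57) = -895 + 57 = -838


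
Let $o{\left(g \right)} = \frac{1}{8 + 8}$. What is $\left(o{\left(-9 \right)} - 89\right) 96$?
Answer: $-8538$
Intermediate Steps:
$o{\left(g \right)} = \frac{1}{16}$
$\left(o{\left(-9 \right)} - 89\right) 96 = \left(\frac{1}{16} - 89\right) 96 = \left(- \frac{1423}{16}\right) 96 = -8538$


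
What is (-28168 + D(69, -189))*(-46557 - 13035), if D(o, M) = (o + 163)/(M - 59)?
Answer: 52037939304/31 ≈ 1.6786e+9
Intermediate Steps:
D(o, M) = (163 + o)/(-59 + M)
(-28168 + D(69, -189))*(-46557 - 13035) = (-28168 + (163 + 69)/(-59 - 189))*(-46557 - 13035) = (-28168 + 232/(-248))*(-59592) = (-28168 - 1/248*232)*(-59592) = (-28168 - 29/31)*(-59592) = -873237/31*(-59592) = 52037939304/31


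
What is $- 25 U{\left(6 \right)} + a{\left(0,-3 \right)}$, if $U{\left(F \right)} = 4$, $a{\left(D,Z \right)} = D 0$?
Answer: $-100$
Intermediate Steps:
$a{\left(D,Z \right)} = 0$
$- 25 U{\left(6 \right)} + a{\left(0,-3 \right)} = \left(-25\right) 4 + 0 = -100 + 0 = -100$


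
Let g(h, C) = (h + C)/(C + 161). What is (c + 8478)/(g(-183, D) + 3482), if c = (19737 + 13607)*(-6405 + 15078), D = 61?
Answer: 32101309890/386441 ≈ 83069.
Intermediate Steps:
g(h, C) = (C + h)/(161 + C)
c = 289192512 (c = 33344*8673 = 289192512)
(c + 8478)/(g(-183, D) + 3482) = (289192512 + 8478)/((61 - 183)/(161 + 61) + 3482) = 289200990/(-122/222 + 3482) = 289200990/((1/222)*(-122) + 3482) = 289200990/(-61/111 + 3482) = 289200990/(386441/111) = 289200990*(111/386441) = 32101309890/386441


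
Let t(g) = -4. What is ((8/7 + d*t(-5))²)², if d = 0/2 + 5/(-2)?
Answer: 37015056/2401 ≈ 15417.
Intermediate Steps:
d = -5/2 (d = 0*(½) + 5*(-½) = 0 - 5/2 = -5/2 ≈ -2.5000)
((8/7 + d*t(-5))²)² = ((8/7 - 5/2*(-4))²)² = ((8*(⅐) + 10)²)² = ((8/7 + 10)²)² = ((78/7)²)² = (6084/49)² = 37015056/2401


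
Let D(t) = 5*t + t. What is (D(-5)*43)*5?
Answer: -6450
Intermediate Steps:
D(t) = 6*t
(D(-5)*43)*5 = ((6*(-5))*43)*5 = -30*43*5 = -1290*5 = -6450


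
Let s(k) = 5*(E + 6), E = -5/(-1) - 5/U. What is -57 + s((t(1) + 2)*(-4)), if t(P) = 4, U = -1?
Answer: 23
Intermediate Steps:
E = 10 (E = -5/(-1) - 5/(-1) = -5*(-1) - 5*(-1) = 5 + 5 = 10)
s(k) = 80 (s(k) = 5*(10 + 6) = 5*16 = 80)
-57 + s((t(1) + 2)*(-4)) = -57 + 80 = 23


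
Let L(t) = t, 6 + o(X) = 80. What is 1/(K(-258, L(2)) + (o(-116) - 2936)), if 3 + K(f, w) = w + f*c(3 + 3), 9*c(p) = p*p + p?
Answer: -1/4067 ≈ -0.00024588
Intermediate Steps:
o(X) = 74 (o(X) = -6 + 80 = 74)
c(p) = p/9 + p²/9 (c(p) = (p*p + p)/9 = (p² + p)/9 = (p + p²)/9 = p/9 + p²/9)
K(f, w) = -3 + w + 14*f/3 (K(f, w) = -3 + (w + f*((3 + 3)*(1 + (3 + 3))/9)) = -3 + (w + f*((⅑)*6*(1 + 6))) = -3 + (w + f*((⅑)*6*7)) = -3 + (w + f*(14/3)) = -3 + (w + 14*f/3) = -3 + w + 14*f/3)
1/(K(-258, L(2)) + (o(-116) - 2936)) = 1/((-3 + 2 + (14/3)*(-258)) + (74 - 2936)) = 1/((-3 + 2 - 1204) - 2862) = 1/(-1205 - 2862) = 1/(-4067) = -1/4067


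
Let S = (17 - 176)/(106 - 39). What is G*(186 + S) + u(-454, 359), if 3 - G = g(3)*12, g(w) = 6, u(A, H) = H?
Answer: -824854/67 ≈ -12311.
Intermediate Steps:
S = -159/67 ≈ -2.3731
G = -69 (G = 3 - 6*12 = 3 - 1*72 = 3 - 72 = -69)
G*(186 + S) + u(-454, 359) = -69*(186 - 159/67) + 359 = -69*12303/67 + 359 = -848907/67 + 359 = -824854/67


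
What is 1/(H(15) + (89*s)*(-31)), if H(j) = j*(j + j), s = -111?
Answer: 1/306699 ≈ 3.2605e-6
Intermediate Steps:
H(j) = 2*j**2 (H(j) = j*(2*j) = 2*j**2)
1/(H(15) + (89*s)*(-31)) = 1/(2*15**2 + (89*(-111))*(-31)) = 1/(2*225 - 9879*(-31)) = 1/(450 + 306249) = 1/306699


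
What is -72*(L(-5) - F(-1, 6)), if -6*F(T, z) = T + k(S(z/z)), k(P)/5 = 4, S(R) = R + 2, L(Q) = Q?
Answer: 132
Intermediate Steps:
S(R) = 2 + R
k(P) = 20 (k(P) = 5*4 = 20)
F(T, z) = -10/3 - T/6 (F(T, z) = -(T + 20)/6 = -(20 + T)/6 = -10/3 - T/6)
-72*(L(-5) - F(-1, 6)) = -72*(-5 - (-10/3 - ⅙*(-1))) = -72*(-5 - (-10/3 + ⅙)) = -72*(-5 - 1*(-19/6)) = -72*(-5 + 19/6) = -72*(-11/6) = 132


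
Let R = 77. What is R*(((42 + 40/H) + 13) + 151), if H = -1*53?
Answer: 837606/53 ≈ 15804.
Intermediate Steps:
H = -53
R*(((42 + 40/H) + 13) + 151) = 77*(((42 + 40/(-53)) + 13) + 151) = 77*(((42 + 40*(-1/53)) + 13) + 151) = 77*(((42 - 40/53) + 13) + 151) = 77*((2186/53 + 13) + 151) = 77*(2875/53 + 151) = 77*(10878/53) = 837606/53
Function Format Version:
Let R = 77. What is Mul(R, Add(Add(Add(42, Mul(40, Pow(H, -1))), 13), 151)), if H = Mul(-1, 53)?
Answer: Rational(837606, 53) ≈ 15804.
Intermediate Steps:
H = -53
Mul(R, Add(Add(Add(42, Mul(40, Pow(H, -1))), 13), 151)) = Mul(77, Add(Add(Add(42, Mul(40, Pow(-53, -1))), 13), 151)) = Mul(77, Add(Add(Add(42, Mul(40, Rational(-1, 53))), 13), 151)) = Mul(77, Add(Add(Add(42, Rational(-40, 53)), 13), 151)) = Mul(77, Add(Add(Rational(2186, 53), 13), 151)) = Mul(77, Add(Rational(2875, 53), 151)) = Mul(77, Rational(10878, 53)) = Rational(837606, 53)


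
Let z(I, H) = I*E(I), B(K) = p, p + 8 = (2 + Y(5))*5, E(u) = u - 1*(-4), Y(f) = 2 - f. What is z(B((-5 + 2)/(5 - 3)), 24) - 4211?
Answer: -4094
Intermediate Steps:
E(u) = 4 + u (E(u) = u + 4 = 4 + u)
p = -13 (p = -8 + (2 + (2 - 1*5))*5 = -8 + (2 + (2 - 5))*5 = -8 + (2 - 3)*5 = -8 - 1*5 = -8 - 5 = -13)
B(K) = -13
z(I, H) = I*(4 + I)
z(B((-5 + 2)/(5 - 3)), 24) - 4211 = -13*(4 - 13) - 4211 = -13*(-9) - 4211 = 117 - 4211 = -4094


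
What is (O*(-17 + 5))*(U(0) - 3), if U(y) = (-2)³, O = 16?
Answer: 2112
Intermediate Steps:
U(y) = -8
(O*(-17 + 5))*(U(0) - 3) = (16*(-17 + 5))*(-8 - 3) = (16*(-12))*(-11) = -192*(-11) = 2112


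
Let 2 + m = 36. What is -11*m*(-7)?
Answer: 2618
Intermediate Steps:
m = 34 (m = -2 + 36 = 34)
-11*m*(-7) = -11*34*(-7) = -374*(-7) = 2618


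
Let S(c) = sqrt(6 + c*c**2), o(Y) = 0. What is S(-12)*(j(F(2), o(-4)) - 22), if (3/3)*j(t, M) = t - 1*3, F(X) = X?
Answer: -23*I*sqrt(1722) ≈ -954.43*I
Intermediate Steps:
j(t, M) = -3 + t (j(t, M) = t - 1*3 = t - 3 = -3 + t)
S(c) = sqrt(6 + c**3)
S(-12)*(j(F(2), o(-4)) - 22) = sqrt(6 + (-12)**3)*((-3 + 2) - 22) = sqrt(6 - 1728)*(-1 - 22) = sqrt(-1722)*(-23) = (I*sqrt(1722))*(-23) = -23*I*sqrt(1722)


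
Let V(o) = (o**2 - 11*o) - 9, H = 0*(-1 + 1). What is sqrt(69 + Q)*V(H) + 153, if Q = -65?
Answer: 135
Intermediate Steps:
H = 0 (H = 0*0 = 0)
V(o) = -9 + o**2 - 11*o
sqrt(69 + Q)*V(H) + 153 = sqrt(69 - 65)*(-9 + 0**2 - 11*0) + 153 = sqrt(4)*(-9 + 0 + 0) + 153 = 2*(-9) + 153 = -18 + 153 = 135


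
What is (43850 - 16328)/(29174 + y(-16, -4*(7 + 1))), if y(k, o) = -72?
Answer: 13761/14551 ≈ 0.94571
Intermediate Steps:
(43850 - 16328)/(29174 + y(-16, -4*(7 + 1))) = (43850 - 16328)/(29174 - 72) = 27522/29102 = 27522*(1/29102) = 13761/14551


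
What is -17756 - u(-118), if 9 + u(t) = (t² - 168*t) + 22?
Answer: -51517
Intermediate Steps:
u(t) = 13 + t² - 168*t (u(t) = -9 + ((t² - 168*t) + 22) = -9 + (22 + t² - 168*t) = 13 + t² - 168*t)
-17756 - u(-118) = -17756 - (13 + (-118)² - 168*(-118)) = -17756 - (13 + 13924 + 19824) = -17756 - 1*33761 = -17756 - 33761 = -51517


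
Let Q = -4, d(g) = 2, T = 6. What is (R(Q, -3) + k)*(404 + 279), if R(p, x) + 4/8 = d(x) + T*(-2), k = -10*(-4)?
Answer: 40297/2 ≈ 20149.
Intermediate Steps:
k = 40
R(p, x) = -21/2 (R(p, x) = -½ + (2 + 6*(-2)) = -½ + (2 - 12) = -½ - 10 = -21/2)
(R(Q, -3) + k)*(404 + 279) = (-21/2 + 40)*(404 + 279) = (59/2)*683 = 40297/2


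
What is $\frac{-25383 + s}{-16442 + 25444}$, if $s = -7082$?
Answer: $- \frac{32465}{9002} \approx -3.6064$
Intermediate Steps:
$\frac{-25383 + s}{-16442 + 25444} = \frac{-25383 - 7082}{-16442 + 25444} = - \frac{32465}{9002}$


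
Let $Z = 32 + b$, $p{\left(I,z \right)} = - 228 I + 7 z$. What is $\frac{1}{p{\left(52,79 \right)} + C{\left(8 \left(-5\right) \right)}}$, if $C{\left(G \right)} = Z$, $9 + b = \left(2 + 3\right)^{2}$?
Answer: $- \frac{1}{11255} \approx -8.8849 \cdot 10^{-5}$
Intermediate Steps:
$b = 16$ ($b = -9 + \left(2 + 3\right)^{2} = -9 + 5^{2} = -9 + 25 = 16$)
$Z = 48$ ($Z = 32 + 16 = 48$)
$C{\left(G \right)} = 48$
$\frac{1}{p{\left(52,79 \right)} + C{\left(8 \left(-5\right) \right)}} = \frac{1}{\left(\left(-228\right) 52 + 7 \cdot 79\right) + 48} = \frac{1}{\left(-11856 + 553\right) + 48} = \frac{1}{-11303 + 48} = \frac{1}{-11255} = - \frac{1}{11255}$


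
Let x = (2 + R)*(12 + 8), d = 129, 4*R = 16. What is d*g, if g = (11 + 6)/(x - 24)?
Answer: 731/32 ≈ 22.844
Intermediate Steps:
R = 4 (R = (¼)*16 = 4)
x = 120 (x = (2 + 4)*(12 + 8) = 6*20 = 120)
g = 17/96 (g = (11 + 6)/(120 - 24) = 17/96 ≈ 0.17708)
d*g = 129*(17/96) = 731/32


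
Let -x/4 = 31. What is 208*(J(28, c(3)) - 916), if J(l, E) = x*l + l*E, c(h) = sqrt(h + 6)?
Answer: -895232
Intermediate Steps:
x = -124 (x = -4*31 = -124)
c(h) = sqrt(6 + h)
J(l, E) = -124*l + E*l (J(l, E) = -124*l + l*E = -124*l + E*l)
208*(J(28, c(3)) - 916) = 208*(28*(-124 + sqrt(6 + 3)) - 916) = 208*(28*(-124 + sqrt(9)) - 916) = 208*(28*(-124 + 3) - 916) = 208*(28*(-121) - 916) = 208*(-3388 - 916) = 208*(-4304) = -895232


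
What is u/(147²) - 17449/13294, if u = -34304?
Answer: -833092817/287270046 ≈ -2.9000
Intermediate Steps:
u/(147²) - 17449/13294 = -34304/(147²) - 17449/13294 = -34304/21609 - 17449*1/13294 = -34304*1/21609 - 17449/13294 = -34304/21609 - 17449/13294 = -833092817/287270046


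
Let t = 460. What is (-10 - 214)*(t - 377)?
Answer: -18592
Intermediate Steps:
(-10 - 214)*(t - 377) = (-10 - 214)*(460 - 377) = -224*83 = -18592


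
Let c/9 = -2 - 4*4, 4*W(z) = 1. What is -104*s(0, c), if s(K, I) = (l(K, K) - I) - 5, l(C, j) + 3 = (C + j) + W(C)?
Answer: -16042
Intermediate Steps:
W(z) = ¼ (W(z) = (¼)*1 = ¼)
l(C, j) = -11/4 + C + j (l(C, j) = -3 + ((C + j) + ¼) = -3 + (¼ + C + j) = -11/4 + C + j)
c = -162 (c = 9*(-2 - 4*4) = 9*(-2 - 16) = 9*(-18) = -162)
s(K, I) = -31/4 - I + 2*K (s(K, I) = ((-11/4 + K + K) - I) - 5 = ((-11/4 + 2*K) - I) - 5 = (-11/4 - I + 2*K) - 5 = -31/4 - I + 2*K)
-104*s(0, c) = -104*(-31/4 - 1*(-162) + 2*0) = -104*(-31/4 + 162 + 0) = -104*617/4 = -16042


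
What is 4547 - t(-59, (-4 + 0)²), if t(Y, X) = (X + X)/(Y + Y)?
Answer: 268289/59 ≈ 4547.3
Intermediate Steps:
t(Y, X) = X/Y (t(Y, X) = (2*X)/((2*Y)) = (2*X)*(1/(2*Y)) = X/Y)
4547 - t(-59, (-4 + 0)²) = 4547 - (-4 + 0)²/(-59) = 4547 - (-4)²*(-1)/59 = 4547 - 16*(-1)/59 = 4547 - 1*(-16/59) = 4547 + 16/59 = 268289/59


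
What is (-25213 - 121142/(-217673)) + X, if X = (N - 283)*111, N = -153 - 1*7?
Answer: -16191702636/217673 ≈ -74386.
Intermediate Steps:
N = -160 (N = -153 - 7 = -160)
X = -49173 (X = (-160 - 283)*111 = -443*111 = -49173)
(-25213 - 121142/(-217673)) + X = (-25213 - 121142/(-217673)) - 49173 = (-25213 - 121142*(-1)/217673) - 49173 = (-25213 - 1*(-121142/217673)) - 49173 = (-25213 + 121142/217673) - 49173 = -5488068207/217673 - 49173 = -16191702636/217673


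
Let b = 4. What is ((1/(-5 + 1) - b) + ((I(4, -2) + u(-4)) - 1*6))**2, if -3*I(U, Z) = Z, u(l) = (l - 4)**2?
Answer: 426409/144 ≈ 2961.2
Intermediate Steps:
u(l) = (-4 + l)**2
I(U, Z) = -Z/3
((1/(-5 + 1) - b) + ((I(4, -2) + u(-4)) - 1*6))**2 = ((1/(-5 + 1) - 1*4) + ((-1/3*(-2) + (-4 - 4)**2) - 1*6))**2 = ((1/(-4) - 4) + ((2/3 + (-8)**2) - 6))**2 = ((-1/4 - 4) + ((2/3 + 64) - 6))**2 = (-17/4 + (194/3 - 6))**2 = (-17/4 + 176/3)**2 = (653/12)**2 = 426409/144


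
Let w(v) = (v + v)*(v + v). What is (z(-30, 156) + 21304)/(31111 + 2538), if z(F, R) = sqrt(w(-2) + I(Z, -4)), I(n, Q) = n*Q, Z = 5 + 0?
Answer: 21304/33649 + 2*I/33649 ≈ 0.63312 + 5.9437e-5*I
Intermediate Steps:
Z = 5
w(v) = 4*v**2 (w(v) = (2*v)*(2*v) = 4*v**2)
I(n, Q) = Q*n
z(F, R) = 2*I (z(F, R) = sqrt(4*(-2)**2 - 4*5) = sqrt(4*4 - 20) = sqrt(16 - 20) = sqrt(-4) = 2*I)
(z(-30, 156) + 21304)/(31111 + 2538) = (2*I + 21304)/(31111 + 2538) = (21304 + 2*I)/33649 = (21304 + 2*I)*(1/33649) = 21304/33649 + 2*I/33649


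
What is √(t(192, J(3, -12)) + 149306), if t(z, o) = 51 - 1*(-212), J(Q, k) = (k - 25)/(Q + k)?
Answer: √149569 ≈ 386.74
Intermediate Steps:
J(Q, k) = (-25 + k)/(Q + k)
t(z, o) = 263 (t(z, o) = 51 + 212 = 263)
√(t(192, J(3, -12)) + 149306) = √(263 + 149306) = √149569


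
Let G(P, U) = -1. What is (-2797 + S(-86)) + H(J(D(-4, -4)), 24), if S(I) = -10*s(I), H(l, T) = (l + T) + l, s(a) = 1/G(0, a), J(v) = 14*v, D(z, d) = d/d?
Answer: -2735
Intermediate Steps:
D(z, d) = 1
s(a) = -1 (s(a) = 1/(-1) = -1)
H(l, T) = T + 2*l (H(l, T) = (T + l) + l = T + 2*l)
S(I) = 10 (S(I) = -10*(-1) = 10)
(-2797 + S(-86)) + H(J(D(-4, -4)), 24) = (-2797 + 10) + (24 + 2*(14*1)) = -2787 + (24 + 2*14) = -2787 + (24 + 28) = -2787 + 52 = -2735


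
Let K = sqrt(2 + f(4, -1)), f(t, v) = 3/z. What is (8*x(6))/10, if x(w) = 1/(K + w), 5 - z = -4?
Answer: 72/505 - 4*sqrt(21)/505 ≈ 0.10628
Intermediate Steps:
z = 9 (z = 5 - 1*(-4) = 5 + 4 = 9)
f(t, v) = 1/3 (f(t, v) = 3/9 = 3*(1/9) = 1/3)
K = sqrt(21)/3 (K = sqrt(2 + 1/3) = sqrt(7/3) = sqrt(21)/3 ≈ 1.5275)
x(w) = 1/(w + sqrt(21)/3) (x(w) = 1/(sqrt(21)/3 + w) = 1/(w + sqrt(21)/3))
(8*x(6))/10 = (8*(3/(sqrt(21) + 3*6)))/10 = (8*(3/(sqrt(21) + 18)))*(1/10) = (8*(3/(18 + sqrt(21))))*(1/10) = (24/(18 + sqrt(21)))*(1/10) = 12/(5*(18 + sqrt(21)))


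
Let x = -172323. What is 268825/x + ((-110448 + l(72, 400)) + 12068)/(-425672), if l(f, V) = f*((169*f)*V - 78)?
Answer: -15121276693973/18338269014 ≈ -824.58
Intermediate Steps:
l(f, V) = f*(-78 + 169*V*f) (l(f, V) = f*(169*V*f - 78) = f*(-78 + 169*V*f))
268825/x + ((-110448 + l(72, 400)) + 12068)/(-425672) = 268825/(-172323) + ((-110448 + 13*72*(-6 + 13*400*72)) + 12068)/(-425672) = 268825*(-1/172323) + ((-110448 + 13*72*(-6 + 374400)) + 12068)*(-1/425672) = -268825/172323 + ((-110448 + 13*72*374394) + 12068)*(-1/425672) = -268825/172323 + ((-110448 + 350432784) + 12068)*(-1/425672) = -268825/172323 + (350322336 + 12068)*(-1/425672) = -268825/172323 + 350334404*(-1/425672) = -268825/172323 - 87583601/106418 = -15121276693973/18338269014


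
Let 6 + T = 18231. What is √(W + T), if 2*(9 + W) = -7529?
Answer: √57806/2 ≈ 120.21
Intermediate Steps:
T = 18225 (T = -6 + 18231 = 18225)
W = -7547/2 (W = -9 + (½)*(-7529) = -9 - 7529/2 = -7547/2 ≈ -3773.5)
√(W + T) = √(-7547/2 + 18225) = √(28903/2) = √57806/2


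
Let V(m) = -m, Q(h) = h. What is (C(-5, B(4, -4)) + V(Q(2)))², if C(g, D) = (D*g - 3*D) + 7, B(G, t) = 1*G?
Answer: 729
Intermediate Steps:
B(G, t) = G
C(g, D) = 7 - 3*D + D*g (C(g, D) = (-3*D + D*g) + 7 = 7 - 3*D + D*g)
(C(-5, B(4, -4)) + V(Q(2)))² = ((7 - 3*4 + 4*(-5)) - 1*2)² = ((7 - 12 - 20) - 2)² = (-25 - 2)² = (-27)² = 729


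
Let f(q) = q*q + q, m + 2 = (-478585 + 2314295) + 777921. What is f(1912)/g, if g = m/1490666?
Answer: 5452343438896/2613629 ≈ 2.0861e+6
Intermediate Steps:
m = 2613629 (m = -2 + ((-478585 + 2314295) + 777921) = -2 + (1835710 + 777921) = -2 + 2613631 = 2613629)
f(q) = q + q**2 (f(q) = q**2 + q = q + q**2)
g = 2613629/1490666 ≈ 1.7533
f(1912)/g = (1912*(1 + 1912))/(2613629/1490666) = (1912*1913)*(1490666/2613629) = 3657656*(1490666/2613629) = 5452343438896/2613629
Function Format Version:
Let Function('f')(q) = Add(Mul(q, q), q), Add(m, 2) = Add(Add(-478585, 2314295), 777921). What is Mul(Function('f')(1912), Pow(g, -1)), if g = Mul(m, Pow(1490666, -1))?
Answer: Rational(5452343438896, 2613629) ≈ 2.0861e+6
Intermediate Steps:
m = 2613629 (m = Add(-2, Add(Add(-478585, 2314295), 777921)) = Add(-2, Add(1835710, 777921)) = Add(-2, 2613631) = 2613629)
Function('f')(q) = Add(q, Pow(q, 2)) (Function('f')(q) = Add(Pow(q, 2), q) = Add(q, Pow(q, 2)))
g = Rational(2613629, 1490666) (g = Mul(2613629, Pow(1490666, -1)) = Mul(2613629, Rational(1, 1490666)) = Rational(2613629, 1490666) ≈ 1.7533)
Mul(Function('f')(1912), Pow(g, -1)) = Mul(Mul(1912, Add(1, 1912)), Pow(Rational(2613629, 1490666), -1)) = Mul(Mul(1912, 1913), Rational(1490666, 2613629)) = Mul(3657656, Rational(1490666, 2613629)) = Rational(5452343438896, 2613629)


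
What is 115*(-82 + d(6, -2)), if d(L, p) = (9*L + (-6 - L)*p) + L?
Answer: 230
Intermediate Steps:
d(L, p) = 10*L + p*(-6 - L) (d(L, p) = (9*L + p*(-6 - L)) + L = 10*L + p*(-6 - L))
115*(-82 + d(6, -2)) = 115*(-82 + (-6*(-2) + 10*6 - 1*6*(-2))) = 115*(-82 + (12 + 60 + 12)) = 115*(-82 + 84) = 115*2 = 230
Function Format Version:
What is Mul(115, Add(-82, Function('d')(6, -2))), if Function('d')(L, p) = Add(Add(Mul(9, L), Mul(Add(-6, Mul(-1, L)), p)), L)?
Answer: 230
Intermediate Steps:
Function('d')(L, p) = Add(Mul(10, L), Mul(p, Add(-6, Mul(-1, L)))) (Function('d')(L, p) = Add(Add(Mul(9, L), Mul(p, Add(-6, Mul(-1, L)))), L) = Add(Mul(10, L), Mul(p, Add(-6, Mul(-1, L)))))
Mul(115, Add(-82, Function('d')(6, -2))) = Mul(115, Add(-82, Add(Mul(-6, -2), Mul(10, 6), Mul(-1, 6, -2)))) = Mul(115, Add(-82, Add(12, 60, 12))) = Mul(115, Add(-82, 84)) = Mul(115, 2) = 230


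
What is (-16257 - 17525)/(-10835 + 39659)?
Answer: -16891/14412 ≈ -1.1720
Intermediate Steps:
(-16257 - 17525)/(-10835 + 39659) = -33782/28824 = -33782*1/28824 = -16891/14412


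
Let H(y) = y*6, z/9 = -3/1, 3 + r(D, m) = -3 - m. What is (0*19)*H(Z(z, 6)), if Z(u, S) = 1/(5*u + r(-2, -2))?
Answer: 0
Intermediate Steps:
r(D, m) = -6 - m (r(D, m) = -3 + (-3 - m) = -6 - m)
z = -27 (z = 9*(-3/1) = 9*(-3*1) = 9*(-3) = -27)
Z(u, S) = 1/(-4 + 5*u) (Z(u, S) = 1/(5*u + (-6 - 1*(-2))) = 1/(5*u + (-6 + 2)) = 1/(5*u - 4) = 1/(-4 + 5*u))
H(y) = 6*y
(0*19)*H(Z(z, 6)) = (0*19)*(6/(-4 + 5*(-27))) = 0*(6/(-4 - 135)) = 0*(6/(-139)) = 0*(6*(-1/139)) = 0*(-6/139) = 0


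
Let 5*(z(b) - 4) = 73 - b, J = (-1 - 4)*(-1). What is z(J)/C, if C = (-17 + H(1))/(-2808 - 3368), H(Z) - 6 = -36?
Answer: 543488/235 ≈ 2312.7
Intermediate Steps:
J = 5 (J = -5*(-1) = 5)
H(Z) = -30 (H(Z) = 6 - 36 = -30)
z(b) = 93/5 - b/5 (z(b) = 4 + (73 - b)/5 = 4 + (73/5 - b/5) = 93/5 - b/5)
C = 47/6176 (C = (-17 - 30)/(-2808 - 3368) = -47/(-6176) = -47*(-1/6176) = 47/6176 ≈ 0.0076101)
z(J)/C = (93/5 - 1/5*5)/(47/6176) = (93/5 - 1)*(6176/47) = (88/5)*(6176/47) = 543488/235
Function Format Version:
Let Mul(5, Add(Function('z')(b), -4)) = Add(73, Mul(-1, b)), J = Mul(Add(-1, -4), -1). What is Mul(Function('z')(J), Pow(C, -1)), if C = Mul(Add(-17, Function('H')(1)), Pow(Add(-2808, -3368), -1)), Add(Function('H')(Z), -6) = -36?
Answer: Rational(543488, 235) ≈ 2312.7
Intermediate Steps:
J = 5 (J = Mul(-5, -1) = 5)
Function('H')(Z) = -30 (Function('H')(Z) = Add(6, -36) = -30)
Function('z')(b) = Add(Rational(93, 5), Mul(Rational(-1, 5), b)) (Function('z')(b) = Add(4, Mul(Rational(1, 5), Add(73, Mul(-1, b)))) = Add(4, Add(Rational(73, 5), Mul(Rational(-1, 5), b))) = Add(Rational(93, 5), Mul(Rational(-1, 5), b)))
C = Rational(47, 6176) (C = Mul(Add(-17, -30), Pow(Add(-2808, -3368), -1)) = Mul(-47, Pow(-6176, -1)) = Mul(-47, Rational(-1, 6176)) = Rational(47, 6176) ≈ 0.0076101)
Mul(Function('z')(J), Pow(C, -1)) = Mul(Add(Rational(93, 5), Mul(Rational(-1, 5), 5)), Pow(Rational(47, 6176), -1)) = Mul(Add(Rational(93, 5), -1), Rational(6176, 47)) = Mul(Rational(88, 5), Rational(6176, 47)) = Rational(543488, 235)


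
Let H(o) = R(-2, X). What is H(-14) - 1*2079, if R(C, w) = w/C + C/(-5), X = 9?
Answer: -20831/10 ≈ -2083.1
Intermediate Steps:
R(C, w) = -C/5 + w/C (R(C, w) = w/C + C*(-⅕) = w/C - C/5 = -C/5 + w/C)
H(o) = -41/10 (H(o) = -⅕*(-2) + 9/(-2) = ⅖ + 9*(-½) = ⅖ - 9/2 = -41/10)
H(-14) - 1*2079 = -41/10 - 1*2079 = -41/10 - 2079 = -20831/10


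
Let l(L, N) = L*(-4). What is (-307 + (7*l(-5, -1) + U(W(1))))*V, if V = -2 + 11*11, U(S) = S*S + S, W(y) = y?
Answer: -19635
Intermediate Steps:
l(L, N) = -4*L
U(S) = S + S**2 (U(S) = S**2 + S = S + S**2)
V = 119 (V = -2 + 121 = 119)
(-307 + (7*l(-5, -1) + U(W(1))))*V = (-307 + (7*(-4*(-5)) + 1*(1 + 1)))*119 = (-307 + (7*20 + 1*2))*119 = (-307 + (140 + 2))*119 = (-307 + 142)*119 = -165*119 = -19635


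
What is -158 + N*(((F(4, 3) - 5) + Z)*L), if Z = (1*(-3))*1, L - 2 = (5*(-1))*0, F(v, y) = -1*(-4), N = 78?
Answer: -782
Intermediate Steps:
F(v, y) = 4
L = 2 (L = 2 + (5*(-1))*0 = 2 - 5*0 = 2 + 0 = 2)
Z = -3 (Z = -3*1 = -3)
-158 + N*(((F(4, 3) - 5) + Z)*L) = -158 + 78*(((4 - 5) - 3)*2) = -158 + 78*((-1 - 3)*2) = -158 + 78*(-4*2) = -158 + 78*(-8) = -158 - 624 = -782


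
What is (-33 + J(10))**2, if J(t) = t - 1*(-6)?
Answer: 289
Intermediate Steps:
J(t) = 6 + t (J(t) = t + 6 = 6 + t)
(-33 + J(10))**2 = (-33 + (6 + 10))**2 = (-33 + 16)**2 = (-17)**2 = 289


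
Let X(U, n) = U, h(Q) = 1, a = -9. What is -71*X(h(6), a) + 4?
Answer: -67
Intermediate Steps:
-71*X(h(6), a) + 4 = -71*1 + 4 = -71 + 4 = -67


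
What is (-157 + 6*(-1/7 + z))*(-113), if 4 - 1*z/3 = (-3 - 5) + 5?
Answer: 25199/7 ≈ 3599.9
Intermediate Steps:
z = 21 (z = 12 - 3*((-3 - 5) + 5) = 12 - 3*(-8 + 5) = 12 - 3*(-3) = 12 + 9 = 21)
(-157 + 6*(-1/7 + z))*(-113) = (-157 + 6*(-1/7 + 21))*(-113) = (-157 + 6*(-1*⅐ + 21))*(-113) = (-157 + 6*(-⅐ + 21))*(-113) = (-157 + 6*(146/7))*(-113) = (-157 + 876/7)*(-113) = -223/7*(-113) = 25199/7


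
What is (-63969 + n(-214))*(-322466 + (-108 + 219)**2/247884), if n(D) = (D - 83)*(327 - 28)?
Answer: 1017641658850413/20657 ≈ 4.9264e+10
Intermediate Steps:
n(D) = -24817 + 299*D (n(D) = (-83 + D)*299 = -24817 + 299*D)
(-63969 + n(-214))*(-322466 + (-108 + 219)**2/247884) = (-63969 + (-24817 + 299*(-214)))*(-322466 + (-108 + 219)**2/247884) = (-63969 + (-24817 - 63986))*(-322466 + 111**2*(1/247884)) = (-63969 - 88803)*(-322466 + 12321*(1/247884)) = -152772*(-322466 + 4107/82628) = -152772*(-26644716541/82628) = 1017641658850413/20657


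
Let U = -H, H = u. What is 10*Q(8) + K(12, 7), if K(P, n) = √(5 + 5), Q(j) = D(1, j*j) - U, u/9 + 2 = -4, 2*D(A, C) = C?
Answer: -220 + √10 ≈ -216.84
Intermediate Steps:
D(A, C) = C/2
u = -54 (u = -18 + 9*(-4) = -18 - 36 = -54)
H = -54
U = 54 (U = -1*(-54) = 54)
Q(j) = -54 + j²/2 (Q(j) = (j*j)/2 - 1*54 = j²/2 - 54 = -54 + j²/2)
K(P, n) = √10
10*Q(8) + K(12, 7) = 10*(-54 + (½)*8²) + √10 = 10*(-54 + (½)*64) + √10 = 10*(-54 + 32) + √10 = 10*(-22) + √10 = -220 + √10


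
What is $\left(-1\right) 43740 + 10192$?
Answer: $-33548$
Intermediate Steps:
$\left(-1\right) 43740 + 10192 = -43740 + 10192 = -33548$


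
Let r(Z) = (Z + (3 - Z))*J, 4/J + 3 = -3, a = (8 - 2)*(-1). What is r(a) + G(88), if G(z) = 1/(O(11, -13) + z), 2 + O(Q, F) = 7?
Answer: -185/93 ≈ -1.9892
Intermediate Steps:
O(Q, F) = 5 (O(Q, F) = -2 + 7 = 5)
G(z) = 1/(5 + z)
a = -6 (a = 6*(-1) = -6)
J = -⅔ (J = 4/(-3 - 3) = 4/(-6) = 4*(-⅙) = -⅔ ≈ -0.66667)
r(Z) = -2 (r(Z) = (Z + (3 - Z))*(-⅔) = 3*(-⅔) = -2)
r(a) + G(88) = -2 + 1/(5 + 88) = -2 + 1/93 = -185/93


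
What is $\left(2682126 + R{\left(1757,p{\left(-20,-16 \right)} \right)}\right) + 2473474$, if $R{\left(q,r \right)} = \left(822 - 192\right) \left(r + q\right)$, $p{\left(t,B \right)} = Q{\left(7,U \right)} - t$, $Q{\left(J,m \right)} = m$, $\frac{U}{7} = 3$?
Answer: $6288340$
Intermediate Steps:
$U = 21$ ($U = 7 \cdot 3 = 21$)
$p{\left(t,B \right)} = 21 - t$
$R{\left(q,r \right)} = 630 q + 630 r$ ($R{\left(q,r \right)} = 630 \left(q + r\right) = 630 q + 630 r$)
$\left(2682126 + R{\left(1757,p{\left(-20,-16 \right)} \right)}\right) + 2473474 = \left(2682126 + \left(630 \cdot 1757 + 630 \left(21 - -20\right)\right)\right) + 2473474 = \left(2682126 + \left(1106910 + 630 \left(21 + 20\right)\right)\right) + 2473474 = \left(2682126 + \left(1106910 + 630 \cdot 41\right)\right) + 2473474 = \left(2682126 + \left(1106910 + 25830\right)\right) + 2473474 = \left(2682126 + 1132740\right) + 2473474 = 3814866 + 2473474 = 6288340$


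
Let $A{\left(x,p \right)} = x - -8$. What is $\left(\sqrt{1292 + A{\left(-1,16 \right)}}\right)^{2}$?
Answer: $1299$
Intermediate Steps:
$A{\left(x,p \right)} = 8 + x$ ($A{\left(x,p \right)} = x + 8 = 8 + x$)
$\left(\sqrt{1292 + A{\left(-1,16 \right)}}\right)^{2} = \left(\sqrt{1292 + \left(8 - 1\right)}\right)^{2} = \left(\sqrt{1292 + 7}\right)^{2} = \left(\sqrt{1299}\right)^{2} = 1299$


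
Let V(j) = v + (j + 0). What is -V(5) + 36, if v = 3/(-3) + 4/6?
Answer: 94/3 ≈ 31.333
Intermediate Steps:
v = -1/3 (v = 3*(-1/3) + 4*(1/6) = -1 + 2/3 = -1/3 ≈ -0.33333)
V(j) = -1/3 + j (V(j) = -1/3 + (j + 0) = -1/3 + j)
-V(5) + 36 = -(-1/3 + 5) + 36 = -1*14/3 + 36 = -14/3 + 36 = 94/3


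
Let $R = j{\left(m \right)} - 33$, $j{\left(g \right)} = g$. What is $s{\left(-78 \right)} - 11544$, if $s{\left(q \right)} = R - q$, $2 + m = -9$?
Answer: $-11510$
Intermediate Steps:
$m = -11$ ($m = -2 - 9 = -11$)
$R = -44$ ($R = -11 - 33 = -44$)
$s{\left(q \right)} = -44 - q$
$s{\left(-78 \right)} - 11544 = \left(-44 - -78\right) - 11544 = \left(-44 + 78\right) - 11544 = 34 - 11544 = -11510$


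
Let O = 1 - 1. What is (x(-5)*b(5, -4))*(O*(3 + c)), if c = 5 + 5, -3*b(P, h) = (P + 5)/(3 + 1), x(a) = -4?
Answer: 0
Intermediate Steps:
O = 0
b(P, h) = -5/12 - P/12 (b(P, h) = -(P + 5)/(3*(3 + 1)) = -(5 + P)/(3*4) = -(5/4 + P/4)/3 = -5/12 - P/12)
c = 10
(x(-5)*b(5, -4))*(O*(3 + c)) = (-4*(-5/12 - 1/12*5))*(0*(3 + 10)) = (-4*(-5/12 - 5/12))*(0*13) = -4*(-⅚)*0 = (10/3)*0 = 0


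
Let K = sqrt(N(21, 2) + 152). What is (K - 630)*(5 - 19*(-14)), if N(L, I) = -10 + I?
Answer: -167478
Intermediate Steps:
K = 12 (K = sqrt((-10 + 2) + 152) = sqrt(-8 + 152) = sqrt(144) = 12)
(K - 630)*(5 - 19*(-14)) = (12 - 630)*(5 - 19*(-14)) = -618*(5 + 266) = -618*271 = -167478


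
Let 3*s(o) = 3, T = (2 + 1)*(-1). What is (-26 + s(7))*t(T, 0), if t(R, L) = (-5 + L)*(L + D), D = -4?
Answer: -500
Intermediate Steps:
T = -3 (T = 3*(-1) = -3)
t(R, L) = (-5 + L)*(-4 + L) (t(R, L) = (-5 + L)*(L - 4) = (-5 + L)*(-4 + L))
s(o) = 1 (s(o) = (⅓)*3 = 1)
(-26 + s(7))*t(T, 0) = (-26 + 1)*(20 + 0² - 9*0) = -25*(20 + 0 + 0) = -25*20 = -500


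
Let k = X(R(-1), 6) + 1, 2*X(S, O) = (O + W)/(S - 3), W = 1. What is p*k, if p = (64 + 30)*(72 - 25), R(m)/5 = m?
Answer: 19881/8 ≈ 2485.1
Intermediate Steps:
R(m) = 5*m
X(S, O) = (1 + O)/(2*(-3 + S)) (X(S, O) = ((O + 1)/(S - 3))/2 = ((1 + O)/(-3 + S))/2 = (1 + O)/(2*(-3 + S)))
p = 4418 (p = 94*47 = 4418)
k = 9/16 (k = (1 + 6)/(2*(-3 + 5*(-1))) + 1 = (½)*7/(-3 - 5) + 1 = (½)*7/(-8) + 1 = (½)*(-⅛)*7 + 1 = -7/16 + 1 = 9/16 ≈ 0.56250)
p*k = 4418*(9/16) = 19881/8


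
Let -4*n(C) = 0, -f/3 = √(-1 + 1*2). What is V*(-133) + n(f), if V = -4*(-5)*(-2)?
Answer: 5320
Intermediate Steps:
f = -3 (f = -3*√(-1 + 1*2) = -3*√(-1 + 2) = -3*√1 = -3*1 = -3)
V = -40 (V = 20*(-2) = -40)
n(C) = 0 (n(C) = -¼*0 = 0)
V*(-133) + n(f) = -40*(-133) + 0 = 5320 + 0 = 5320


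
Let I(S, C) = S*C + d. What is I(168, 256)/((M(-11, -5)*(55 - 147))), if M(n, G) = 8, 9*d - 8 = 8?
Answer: -24193/414 ≈ -58.437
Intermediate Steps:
d = 16/9 (d = 8/9 + (⅑)*8 = 8/9 + 8/9 = 16/9 ≈ 1.7778)
I(S, C) = 16/9 + C*S (I(S, C) = S*C + 16/9 = C*S + 16/9 = 16/9 + C*S)
I(168, 256)/((M(-11, -5)*(55 - 147))) = (16/9 + 256*168)/((8*(55 - 147))) = (16/9 + 43008)/((8*(-92))) = (387088/9)/(-736) = (387088/9)*(-1/736) = -24193/414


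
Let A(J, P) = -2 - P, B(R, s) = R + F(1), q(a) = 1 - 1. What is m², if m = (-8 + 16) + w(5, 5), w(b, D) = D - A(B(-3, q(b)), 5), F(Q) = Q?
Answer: 400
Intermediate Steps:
q(a) = 0
B(R, s) = 1 + R (B(R, s) = R + 1 = 1 + R)
w(b, D) = 7 + D (w(b, D) = D - (-2 - 1*5) = D - (-2 - 5) = D - 1*(-7) = D + 7 = 7 + D)
m = 20 (m = (-8 + 16) + (7 + 5) = 8 + 12 = 20)
m² = 20² = 400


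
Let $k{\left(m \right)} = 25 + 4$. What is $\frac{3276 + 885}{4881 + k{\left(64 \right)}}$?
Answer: $\frac{4161}{4910} \approx 0.84745$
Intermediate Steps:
$k{\left(m \right)} = 29$
$\frac{3276 + 885}{4881 + k{\left(64 \right)}} = \frac{3276 + 885}{4881 + 29} = \frac{4161}{4910}$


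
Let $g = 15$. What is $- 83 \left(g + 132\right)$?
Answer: $-12201$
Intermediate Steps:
$- 83 \left(g + 132\right) = - 83 \left(15 + 132\right) = \left(-83\right) 147 = -12201$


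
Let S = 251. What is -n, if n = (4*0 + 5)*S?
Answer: -1255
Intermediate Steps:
n = 1255 (n = (4*0 + 5)*251 = (0 + 5)*251 = 5*251 = 1255)
-n = -1*1255 = -1255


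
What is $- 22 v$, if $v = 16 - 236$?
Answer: $4840$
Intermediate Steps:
$v = -220$
$- 22 v = \left(-22\right) \left(-220\right) = 4840$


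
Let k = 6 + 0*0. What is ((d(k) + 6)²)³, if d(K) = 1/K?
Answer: 2565726409/46656 ≈ 54992.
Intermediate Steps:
k = 6 (k = 6 + 0 = 6)
((d(k) + 6)²)³ = ((1/6 + 6)²)³ = ((⅙ + 6)²)³ = ((37/6)²)³ = (1369/36)³ = 2565726409/46656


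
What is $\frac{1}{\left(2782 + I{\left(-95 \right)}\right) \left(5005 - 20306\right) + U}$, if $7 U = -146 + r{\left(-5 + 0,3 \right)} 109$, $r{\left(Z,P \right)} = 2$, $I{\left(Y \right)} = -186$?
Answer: $- \frac{7}{278049700} \approx -2.5175 \cdot 10^{-8}$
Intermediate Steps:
$U = \frac{72}{7}$ ($U = \frac{-146 + 2 \cdot 109}{7} = \frac{-146 + 218}{7} = \frac{1}{7} \cdot 72 = \frac{72}{7} \approx 10.286$)
$\frac{1}{\left(2782 + I{\left(-95 \right)}\right) \left(5005 - 20306\right) + U} = \frac{1}{\left(2782 - 186\right) \left(5005 - 20306\right) + \frac{72}{7}} = \frac{1}{2596 \left(-15301\right) + \frac{72}{7}} = \frac{1}{-39721396 + \frac{72}{7}} = \frac{1}{- \frac{278049700}{7}} = - \frac{7}{278049700}$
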